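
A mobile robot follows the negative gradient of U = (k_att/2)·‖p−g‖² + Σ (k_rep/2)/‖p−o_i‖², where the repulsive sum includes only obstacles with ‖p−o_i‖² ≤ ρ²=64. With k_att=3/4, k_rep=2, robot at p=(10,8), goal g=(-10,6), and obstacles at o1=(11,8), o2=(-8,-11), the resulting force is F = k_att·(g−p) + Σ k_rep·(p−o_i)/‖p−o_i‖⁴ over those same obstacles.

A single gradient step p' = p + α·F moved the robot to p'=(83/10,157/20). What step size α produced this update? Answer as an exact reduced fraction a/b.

α = 1/10

F_att = 3/4·(g−p) = 3/4·(-20,-2) = (-15.0000,-1.5000)
o1: d²=1 ≤ ρ²=64; F_rep = 2·(-1,0)/1² = (-2.0000,0.0000)
o2: d²=685 > ρ²=64 → inactive
F = F_att + ΣF_rep = (-17.0000,-1.5000)
Δp = p'−p = (-1.7000,-0.1500); α = Δx/Fx = (-17/10) / (-17) = 1/10
check: Δy/Fy = (-3/20) / (-3/2) = 1/10 ✓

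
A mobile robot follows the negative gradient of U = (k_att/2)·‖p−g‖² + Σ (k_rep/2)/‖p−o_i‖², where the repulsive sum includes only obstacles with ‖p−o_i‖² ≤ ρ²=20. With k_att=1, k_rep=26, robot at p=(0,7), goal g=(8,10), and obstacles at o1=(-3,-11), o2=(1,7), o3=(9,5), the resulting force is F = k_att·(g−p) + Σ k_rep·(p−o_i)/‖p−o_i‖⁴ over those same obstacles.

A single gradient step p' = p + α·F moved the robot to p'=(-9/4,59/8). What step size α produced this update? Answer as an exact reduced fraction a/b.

α = 1/8

F_att = 1·(g−p) = 1·(8,3) = (8.0000,3.0000)
o1: d²=333 > ρ²=20 → inactive
o2: d²=1 ≤ ρ²=20; F_rep = 26·(-1,0)/1² = (-26.0000,0.0000)
o3: d²=85 > ρ²=20 → inactive
F = F_att + ΣF_rep = (-18.0000,3.0000)
Δp = p'−p = (-2.2500,0.3750); α = Δx/Fx = (-9/4) / (-18) = 1/8
check: Δy/Fy = (3/8) / (3) = 1/8 ✓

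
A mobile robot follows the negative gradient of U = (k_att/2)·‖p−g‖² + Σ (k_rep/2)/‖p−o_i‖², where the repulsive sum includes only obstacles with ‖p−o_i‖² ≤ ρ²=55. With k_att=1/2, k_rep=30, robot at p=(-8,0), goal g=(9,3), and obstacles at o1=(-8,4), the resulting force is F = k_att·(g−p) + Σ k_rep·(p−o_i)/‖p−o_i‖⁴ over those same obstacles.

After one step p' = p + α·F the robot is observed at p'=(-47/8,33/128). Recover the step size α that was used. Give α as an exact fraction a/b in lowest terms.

F_att = 1/2·(g−p) = 1/2·(17,3) = (8.5000,1.5000)
o1: d²=16 ≤ ρ²=55; F_rep = 30·(0,-4)/16² = (0.0000,-0.4688)
F = F_att + ΣF_rep = (8.5000,1.0312)
Δp = p'−p = (2.1250,0.2578); α = Δx/Fx = (17/8) / (17/2) = 1/4
check: Δy/Fy = (33/128) / (33/32) = 1/4 ✓

α = 1/4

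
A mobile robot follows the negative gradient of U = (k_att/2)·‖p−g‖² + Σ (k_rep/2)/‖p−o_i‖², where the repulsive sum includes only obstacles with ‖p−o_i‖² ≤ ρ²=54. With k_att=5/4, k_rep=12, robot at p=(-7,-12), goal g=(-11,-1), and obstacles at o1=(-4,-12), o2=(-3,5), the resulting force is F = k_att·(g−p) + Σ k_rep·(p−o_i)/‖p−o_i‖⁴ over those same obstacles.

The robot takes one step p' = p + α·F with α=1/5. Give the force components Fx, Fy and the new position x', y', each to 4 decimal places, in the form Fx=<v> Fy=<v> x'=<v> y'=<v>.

Fx=-5.4444 Fy=13.7500 x'=-8.0889 y'=-9.2500

F_att = 5/4·(g−p) = 5/4·(-4,11) = (-5.0000,13.7500)
o1: d²=9 ≤ ρ²=54; F_rep = 12·(-3,0)/9² = (-0.4444,0.0000)
o2: d²=305 > ρ²=54 → inactive
F = F_att + ΣF_rep = (-5.4444,13.7500)
p' = p + 1/5·F = (-8.0889,-9.2500)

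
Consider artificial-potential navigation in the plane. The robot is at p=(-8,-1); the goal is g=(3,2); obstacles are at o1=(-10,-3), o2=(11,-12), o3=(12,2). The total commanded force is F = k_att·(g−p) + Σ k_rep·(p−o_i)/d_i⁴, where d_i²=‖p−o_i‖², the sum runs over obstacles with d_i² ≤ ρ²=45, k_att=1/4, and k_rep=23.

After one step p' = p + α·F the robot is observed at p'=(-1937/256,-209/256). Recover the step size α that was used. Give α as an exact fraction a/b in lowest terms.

α = 1/8

F_att = 1/4·(g−p) = 1/4·(11,3) = (2.7500,0.7500)
o1: d²=8 ≤ ρ²=45; F_rep = 23·(2,2)/8² = (0.7188,0.7188)
o2: d²=482 > ρ²=45 → inactive
o3: d²=409 > ρ²=45 → inactive
F = F_att + ΣF_rep = (3.4688,1.4688)
Δp = p'−p = (0.4336,0.1836); α = Δx/Fx = (111/256) / (111/32) = 1/8
check: Δy/Fy = (47/256) / (47/32) = 1/8 ✓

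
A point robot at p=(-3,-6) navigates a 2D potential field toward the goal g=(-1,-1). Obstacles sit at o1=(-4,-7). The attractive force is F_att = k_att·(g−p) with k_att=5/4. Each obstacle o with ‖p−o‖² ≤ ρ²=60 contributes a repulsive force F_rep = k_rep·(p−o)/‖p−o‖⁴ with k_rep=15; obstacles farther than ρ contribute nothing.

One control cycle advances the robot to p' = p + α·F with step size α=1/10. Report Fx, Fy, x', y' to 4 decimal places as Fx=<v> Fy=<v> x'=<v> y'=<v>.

Fx=6.2500 Fy=10.0000 x'=-2.3750 y'=-5.0000

F_att = 5/4·(g−p) = 5/4·(2,5) = (2.5000,6.2500)
o1: d²=2 ≤ ρ²=60; F_rep = 15·(1,1)/2² = (3.7500,3.7500)
F = F_att + ΣF_rep = (6.2500,10.0000)
p' = p + 1/10·F = (-2.3750,-5.0000)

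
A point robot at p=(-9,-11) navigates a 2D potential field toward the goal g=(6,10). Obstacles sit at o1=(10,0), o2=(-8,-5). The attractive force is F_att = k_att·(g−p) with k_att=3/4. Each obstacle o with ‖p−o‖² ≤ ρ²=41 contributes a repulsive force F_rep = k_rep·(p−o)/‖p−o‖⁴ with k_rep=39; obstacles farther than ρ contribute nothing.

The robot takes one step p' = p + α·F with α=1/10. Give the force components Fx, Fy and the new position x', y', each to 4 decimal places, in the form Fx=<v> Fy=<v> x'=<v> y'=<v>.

Fx=11.2215 Fy=15.5791 x'=-7.8778 y'=-9.4421

F_att = 3/4·(g−p) = 3/4·(15,21) = (11.2500,15.7500)
o1: d²=482 > ρ²=41 → inactive
o2: d²=37 ≤ ρ²=41; F_rep = 39·(-1,-6)/37² = (-0.0285,-0.1709)
F = F_att + ΣF_rep = (11.2215,15.5791)
p' = p + 1/10·F = (-7.8778,-9.4421)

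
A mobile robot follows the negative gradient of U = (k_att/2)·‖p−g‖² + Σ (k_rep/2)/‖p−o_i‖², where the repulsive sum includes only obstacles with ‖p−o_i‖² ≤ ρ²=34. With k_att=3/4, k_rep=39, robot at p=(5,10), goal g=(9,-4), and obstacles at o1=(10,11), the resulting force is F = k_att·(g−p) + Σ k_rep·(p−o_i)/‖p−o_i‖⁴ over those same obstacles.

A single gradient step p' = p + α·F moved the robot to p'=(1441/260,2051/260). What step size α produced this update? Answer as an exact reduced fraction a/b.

α = 1/5

F_att = 3/4·(g−p) = 3/4·(4,-14) = (3.0000,-10.5000)
o1: d²=26 ≤ ρ²=34; F_rep = 39·(-5,-1)/26² = (-0.2885,-0.0577)
F = F_att + ΣF_rep = (2.7115,-10.5577)
Δp = p'−p = (0.5423,-2.1115); α = Δx/Fx = (141/260) / (141/52) = 1/5
check: Δy/Fy = (-549/260) / (-549/52) = 1/5 ✓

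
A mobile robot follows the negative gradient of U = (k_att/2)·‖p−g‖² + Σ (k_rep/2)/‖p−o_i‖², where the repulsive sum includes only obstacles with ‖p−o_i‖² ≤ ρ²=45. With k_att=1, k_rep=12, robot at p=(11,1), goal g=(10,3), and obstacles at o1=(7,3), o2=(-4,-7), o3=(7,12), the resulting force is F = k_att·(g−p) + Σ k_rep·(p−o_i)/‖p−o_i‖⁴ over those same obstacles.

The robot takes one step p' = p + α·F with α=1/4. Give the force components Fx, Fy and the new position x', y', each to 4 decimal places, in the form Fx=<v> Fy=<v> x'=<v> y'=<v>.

F_att = 1·(g−p) = 1·(-1,2) = (-1.0000,2.0000)
o1: d²=20 ≤ ρ²=45; F_rep = 12·(4,-2)/20² = (0.1200,-0.0600)
o2: d²=289 > ρ²=45 → inactive
o3: d²=137 > ρ²=45 → inactive
F = F_att + ΣF_rep = (-0.8800,1.9400)
p' = p + 1/4·F = (10.7800,1.4850)

Fx=-0.8800 Fy=1.9400 x'=10.7800 y'=1.4850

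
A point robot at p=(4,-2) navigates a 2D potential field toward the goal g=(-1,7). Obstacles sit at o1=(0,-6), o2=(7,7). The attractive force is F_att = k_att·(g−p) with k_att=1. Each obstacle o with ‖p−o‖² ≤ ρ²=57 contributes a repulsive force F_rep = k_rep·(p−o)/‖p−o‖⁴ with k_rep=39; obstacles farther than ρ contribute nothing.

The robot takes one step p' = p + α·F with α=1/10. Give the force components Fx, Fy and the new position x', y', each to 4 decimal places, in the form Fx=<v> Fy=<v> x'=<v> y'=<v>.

F_att = 1·(g−p) = 1·(-5,9) = (-5.0000,9.0000)
o1: d²=32 ≤ ρ²=57; F_rep = 39·(4,4)/32² = (0.1523,0.1523)
o2: d²=90 > ρ²=57 → inactive
F = F_att + ΣF_rep = (-4.8477,9.1523)
p' = p + 1/10·F = (3.5152,-1.0848)

Fx=-4.8477 Fy=9.1523 x'=3.5152 y'=-1.0848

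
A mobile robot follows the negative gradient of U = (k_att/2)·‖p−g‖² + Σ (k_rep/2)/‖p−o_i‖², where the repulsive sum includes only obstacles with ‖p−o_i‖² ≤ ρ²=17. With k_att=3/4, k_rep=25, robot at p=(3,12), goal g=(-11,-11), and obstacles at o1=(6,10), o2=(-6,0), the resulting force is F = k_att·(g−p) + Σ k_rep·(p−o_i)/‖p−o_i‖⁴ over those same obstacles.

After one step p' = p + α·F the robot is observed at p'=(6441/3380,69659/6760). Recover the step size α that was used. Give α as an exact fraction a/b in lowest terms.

α = 1/10

F_att = 3/4·(g−p) = 3/4·(-14,-23) = (-10.5000,-17.2500)
o1: d²=13 ≤ ρ²=17; F_rep = 25·(-3,2)/13² = (-0.4438,0.2959)
o2: d²=225 > ρ²=17 → inactive
F = F_att + ΣF_rep = (-10.9438,-16.9541)
Δp = p'−p = (-1.0944,-1.6954); α = Δx/Fx = (-3699/3380) / (-3699/338) = 1/10
check: Δy/Fy = (-11461/6760) / (-11461/676) = 1/10 ✓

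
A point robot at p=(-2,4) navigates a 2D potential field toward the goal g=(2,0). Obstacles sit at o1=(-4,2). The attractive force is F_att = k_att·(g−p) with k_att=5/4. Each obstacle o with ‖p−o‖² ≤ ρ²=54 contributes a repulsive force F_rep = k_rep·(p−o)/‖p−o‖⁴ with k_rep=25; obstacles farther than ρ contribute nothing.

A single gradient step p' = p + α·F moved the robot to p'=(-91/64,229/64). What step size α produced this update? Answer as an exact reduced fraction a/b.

α = 1/10

F_att = 5/4·(g−p) = 5/4·(4,-4) = (5.0000,-5.0000)
o1: d²=8 ≤ ρ²=54; F_rep = 25·(2,2)/8² = (0.7812,0.7812)
F = F_att + ΣF_rep = (5.7812,-4.2188)
Δp = p'−p = (0.5781,-0.4219); α = Δx/Fx = (37/64) / (185/32) = 1/10
check: Δy/Fy = (-27/64) / (-135/32) = 1/10 ✓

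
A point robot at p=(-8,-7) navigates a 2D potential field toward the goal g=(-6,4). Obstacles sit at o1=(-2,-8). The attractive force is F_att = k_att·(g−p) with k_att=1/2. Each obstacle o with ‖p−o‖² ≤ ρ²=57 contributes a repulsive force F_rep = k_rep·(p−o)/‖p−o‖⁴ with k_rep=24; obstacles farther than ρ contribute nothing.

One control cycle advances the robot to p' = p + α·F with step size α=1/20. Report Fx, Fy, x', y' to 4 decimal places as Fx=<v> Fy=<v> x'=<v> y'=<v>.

F_att = 1/2·(g−p) = 1/2·(2,11) = (1.0000,5.5000)
o1: d²=37 ≤ ρ²=57; F_rep = 24·(-6,1)/37² = (-0.1052,0.0175)
F = F_att + ΣF_rep = (0.8948,5.5175)
p' = p + 1/20·F = (-7.9553,-6.7241)

Fx=0.8948 Fy=5.5175 x'=-7.9553 y'=-6.7241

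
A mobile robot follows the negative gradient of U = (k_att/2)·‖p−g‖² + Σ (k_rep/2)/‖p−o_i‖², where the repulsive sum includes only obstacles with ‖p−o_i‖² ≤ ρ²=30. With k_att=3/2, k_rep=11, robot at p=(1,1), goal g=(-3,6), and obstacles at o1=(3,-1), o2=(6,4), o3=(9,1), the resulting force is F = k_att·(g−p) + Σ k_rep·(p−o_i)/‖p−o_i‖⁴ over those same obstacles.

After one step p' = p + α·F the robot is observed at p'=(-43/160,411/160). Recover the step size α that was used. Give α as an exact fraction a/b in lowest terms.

F_att = 3/2·(g−p) = 3/2·(-4,5) = (-6.0000,7.5000)
o1: d²=8 ≤ ρ²=30; F_rep = 11·(-2,2)/8² = (-0.3438,0.3438)
o2: d²=34 > ρ²=30 → inactive
o3: d²=64 > ρ²=30 → inactive
F = F_att + ΣF_rep = (-6.3438,7.8438)
Δp = p'−p = (-1.2688,1.5688); α = Δx/Fx = (-203/160) / (-203/32) = 1/5
check: Δy/Fy = (251/160) / (251/32) = 1/5 ✓

α = 1/5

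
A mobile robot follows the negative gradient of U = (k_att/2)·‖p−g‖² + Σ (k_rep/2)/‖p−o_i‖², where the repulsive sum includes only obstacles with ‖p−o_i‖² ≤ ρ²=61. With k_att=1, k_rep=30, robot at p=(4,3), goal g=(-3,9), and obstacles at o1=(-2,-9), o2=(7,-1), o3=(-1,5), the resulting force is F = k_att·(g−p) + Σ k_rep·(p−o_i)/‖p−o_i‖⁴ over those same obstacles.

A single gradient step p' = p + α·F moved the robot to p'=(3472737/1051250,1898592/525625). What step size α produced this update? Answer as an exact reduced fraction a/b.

F_att = 1·(g−p) = 1·(-7,6) = (-7.0000,6.0000)
o1: d²=180 > ρ²=61 → inactive
o2: d²=25 ≤ ρ²=61; F_rep = 30·(-3,4)/25² = (-0.1440,0.1920)
o3: d²=29 ≤ ρ²=61; F_rep = 30·(5,-2)/29² = (0.1784,-0.0713)
F = F_att + ΣF_rep = (-6.9656,6.1207)
Δp = p'−p = (-0.6966,0.6121); α = Δx/Fx = (-732263/1051250) / (-732263/105125) = 1/10
check: Δy/Fy = (321717/525625) / (643434/105125) = 1/10 ✓

α = 1/10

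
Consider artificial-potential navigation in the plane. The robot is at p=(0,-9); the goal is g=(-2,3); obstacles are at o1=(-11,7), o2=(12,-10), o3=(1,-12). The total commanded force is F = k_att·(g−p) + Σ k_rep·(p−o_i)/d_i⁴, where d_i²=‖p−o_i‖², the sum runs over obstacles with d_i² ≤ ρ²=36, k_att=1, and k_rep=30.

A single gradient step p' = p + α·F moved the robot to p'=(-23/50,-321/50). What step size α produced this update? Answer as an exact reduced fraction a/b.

F_att = 1·(g−p) = 1·(-2,12) = (-2.0000,12.0000)
o1: d²=377 > ρ²=36 → inactive
o2: d²=145 > ρ²=36 → inactive
o3: d²=10 ≤ ρ²=36; F_rep = 30·(-1,3)/10² = (-0.3000,0.9000)
F = F_att + ΣF_rep = (-2.3000,12.9000)
Δp = p'−p = (-0.4600,2.5800); α = Δx/Fx = (-23/50) / (-23/10) = 1/5
check: Δy/Fy = (129/50) / (129/10) = 1/5 ✓

α = 1/5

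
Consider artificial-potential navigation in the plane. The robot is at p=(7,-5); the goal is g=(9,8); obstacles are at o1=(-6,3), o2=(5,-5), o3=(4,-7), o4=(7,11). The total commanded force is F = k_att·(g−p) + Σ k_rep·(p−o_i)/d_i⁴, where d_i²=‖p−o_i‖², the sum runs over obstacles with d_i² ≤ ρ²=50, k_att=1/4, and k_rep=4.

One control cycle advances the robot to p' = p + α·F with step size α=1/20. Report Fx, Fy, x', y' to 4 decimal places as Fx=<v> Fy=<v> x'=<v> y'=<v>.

F_att = 1/4·(g−p) = 1/4·(2,13) = (0.5000,3.2500)
o1: d²=233 > ρ²=50 → inactive
o2: d²=4 ≤ ρ²=50; F_rep = 4·(2,0)/4² = (0.5000,0.0000)
o3: d²=13 ≤ ρ²=50; F_rep = 4·(3,2)/13² = (0.0710,0.0473)
o4: d²=256 > ρ²=50 → inactive
F = F_att + ΣF_rep = (1.0710,3.2973)
p' = p + 1/20·F = (7.0536,-4.8351)

Fx=1.0710 Fy=3.2973 x'=7.0536 y'=-4.8351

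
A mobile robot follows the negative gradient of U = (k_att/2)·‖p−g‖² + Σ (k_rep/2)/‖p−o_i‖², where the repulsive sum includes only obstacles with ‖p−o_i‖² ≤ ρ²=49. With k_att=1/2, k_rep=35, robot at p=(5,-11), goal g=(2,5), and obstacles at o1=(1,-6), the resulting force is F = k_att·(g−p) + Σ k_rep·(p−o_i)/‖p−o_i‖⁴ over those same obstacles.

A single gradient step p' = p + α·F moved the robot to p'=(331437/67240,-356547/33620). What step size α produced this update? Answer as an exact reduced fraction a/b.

F_att = 1/2·(g−p) = 1/2·(-3,16) = (-1.5000,8.0000)
o1: d²=41 ≤ ρ²=49; F_rep = 35·(4,-5)/41² = (0.0833,-0.1041)
F = F_att + ΣF_rep = (-1.4167,7.8959)
Δp = p'−p = (-0.0708,0.3948); α = Δx/Fx = (-4763/67240) / (-4763/3362) = 1/20
check: Δy/Fy = (13273/33620) / (13273/1681) = 1/20 ✓

α = 1/20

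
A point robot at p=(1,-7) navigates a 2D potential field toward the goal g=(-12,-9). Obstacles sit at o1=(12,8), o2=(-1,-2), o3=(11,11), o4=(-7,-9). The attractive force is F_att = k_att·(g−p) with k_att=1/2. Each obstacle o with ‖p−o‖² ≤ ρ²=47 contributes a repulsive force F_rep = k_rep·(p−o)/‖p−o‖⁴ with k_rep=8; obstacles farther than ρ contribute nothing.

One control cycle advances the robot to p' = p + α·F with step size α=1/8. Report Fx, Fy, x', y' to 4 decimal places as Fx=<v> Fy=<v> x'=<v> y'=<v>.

F_att = 1/2·(g−p) = 1/2·(-13,-2) = (-6.5000,-1.0000)
o1: d²=346 > ρ²=47 → inactive
o2: d²=29 ≤ ρ²=47; F_rep = 8·(2,-5)/29² = (0.0190,-0.0476)
o3: d²=424 > ρ²=47 → inactive
o4: d²=68 > ρ²=47 → inactive
F = F_att + ΣF_rep = (-6.4810,-1.0476)
p' = p + 1/8·F = (0.1899,-7.1309)

Fx=-6.4810 Fy=-1.0476 x'=0.1899 y'=-7.1309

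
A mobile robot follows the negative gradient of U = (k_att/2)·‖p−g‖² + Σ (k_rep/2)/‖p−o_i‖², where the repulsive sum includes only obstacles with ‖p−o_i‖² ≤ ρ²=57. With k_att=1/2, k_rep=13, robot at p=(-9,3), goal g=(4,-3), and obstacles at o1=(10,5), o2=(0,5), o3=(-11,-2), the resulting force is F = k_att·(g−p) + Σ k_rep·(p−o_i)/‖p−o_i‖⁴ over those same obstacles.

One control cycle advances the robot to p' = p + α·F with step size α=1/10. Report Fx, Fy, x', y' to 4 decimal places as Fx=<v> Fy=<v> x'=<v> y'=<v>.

Fx=6.5309 Fy=-2.9227 x'=-8.3469 y'=2.7077

F_att = 1/2·(g−p) = 1/2·(13,-6) = (6.5000,-3.0000)
o1: d²=365 > ρ²=57 → inactive
o2: d²=85 > ρ²=57 → inactive
o3: d²=29 ≤ ρ²=57; F_rep = 13·(2,5)/29² = (0.0309,0.0773)
F = F_att + ΣF_rep = (6.5309,-2.9227)
p' = p + 1/10·F = (-8.3469,2.7077)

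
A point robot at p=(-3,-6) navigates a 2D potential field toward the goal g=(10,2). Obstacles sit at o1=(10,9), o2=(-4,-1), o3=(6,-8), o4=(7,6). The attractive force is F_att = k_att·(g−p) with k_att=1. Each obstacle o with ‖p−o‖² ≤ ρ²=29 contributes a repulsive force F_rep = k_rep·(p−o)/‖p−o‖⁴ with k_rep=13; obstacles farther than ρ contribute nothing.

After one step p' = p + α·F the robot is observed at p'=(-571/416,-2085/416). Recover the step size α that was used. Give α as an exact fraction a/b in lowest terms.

α = 1/8

F_att = 1·(g−p) = 1·(13,8) = (13.0000,8.0000)
o1: d²=394 > ρ²=29 → inactive
o2: d²=26 ≤ ρ²=29; F_rep = 13·(1,-5)/26² = (0.0192,-0.0962)
o3: d²=85 > ρ²=29 → inactive
o4: d²=244 > ρ²=29 → inactive
F = F_att + ΣF_rep = (13.0192,7.9038)
Δp = p'−p = (1.6274,0.9880); α = Δx/Fx = (677/416) / (677/52) = 1/8
check: Δy/Fy = (411/416) / (411/52) = 1/8 ✓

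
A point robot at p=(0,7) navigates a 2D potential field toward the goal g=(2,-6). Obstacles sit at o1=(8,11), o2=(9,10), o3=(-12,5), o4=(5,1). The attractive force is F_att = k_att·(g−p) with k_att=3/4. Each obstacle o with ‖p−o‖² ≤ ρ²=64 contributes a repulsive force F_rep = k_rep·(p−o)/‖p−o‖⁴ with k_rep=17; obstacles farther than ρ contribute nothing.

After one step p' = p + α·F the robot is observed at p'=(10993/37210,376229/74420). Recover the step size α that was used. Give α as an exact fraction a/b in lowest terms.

F_att = 3/4·(g−p) = 3/4·(2,-13) = (1.5000,-9.7500)
o1: d²=80 > ρ²=64 → inactive
o2: d²=90 > ρ²=64 → inactive
o3: d²=148 > ρ²=64 → inactive
o4: d²=61 ≤ ρ²=64; F_rep = 17·(-5,6)/61² = (-0.0228,0.0274)
F = F_att + ΣF_rep = (1.4772,-9.7226)
Δp = p'−p = (0.2954,-1.9445); α = Δx/Fx = (10993/37210) / (10993/7442) = 1/5
check: Δy/Fy = (-144711/74420) / (-144711/14884) = 1/5 ✓

α = 1/5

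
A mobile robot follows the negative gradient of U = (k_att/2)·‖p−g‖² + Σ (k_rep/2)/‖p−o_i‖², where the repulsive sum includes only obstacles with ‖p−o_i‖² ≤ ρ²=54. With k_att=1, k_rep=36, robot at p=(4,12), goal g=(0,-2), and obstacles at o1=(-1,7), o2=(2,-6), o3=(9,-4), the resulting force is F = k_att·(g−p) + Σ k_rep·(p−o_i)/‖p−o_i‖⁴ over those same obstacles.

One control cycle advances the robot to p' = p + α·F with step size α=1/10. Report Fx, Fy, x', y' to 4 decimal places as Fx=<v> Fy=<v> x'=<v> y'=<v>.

Fx=-3.9280 Fy=-13.9280 x'=3.6072 y'=10.6072

F_att = 1·(g−p) = 1·(-4,-14) = (-4.0000,-14.0000)
o1: d²=50 ≤ ρ²=54; F_rep = 36·(5,5)/50² = (0.0720,0.0720)
o2: d²=328 > ρ²=54 → inactive
o3: d²=281 > ρ²=54 → inactive
F = F_att + ΣF_rep = (-3.9280,-13.9280)
p' = p + 1/10·F = (3.6072,10.6072)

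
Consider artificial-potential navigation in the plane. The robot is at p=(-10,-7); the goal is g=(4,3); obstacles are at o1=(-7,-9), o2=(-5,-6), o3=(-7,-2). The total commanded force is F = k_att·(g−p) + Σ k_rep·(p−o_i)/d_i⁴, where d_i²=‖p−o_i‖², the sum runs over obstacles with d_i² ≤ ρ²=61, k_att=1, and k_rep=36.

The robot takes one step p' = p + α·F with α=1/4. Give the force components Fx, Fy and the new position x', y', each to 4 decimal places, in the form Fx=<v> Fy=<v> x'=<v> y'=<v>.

Fx=13.0012 Fy=10.2171 x'=-6.7497 y'=-4.4457

F_att = 1·(g−p) = 1·(14,10) = (14.0000,10.0000)
o1: d²=13 ≤ ρ²=61; F_rep = 36·(-3,2)/13² = (-0.6391,0.4260)
o2: d²=26 ≤ ρ²=61; F_rep = 36·(-5,-1)/26² = (-0.2663,-0.0533)
o3: d²=34 ≤ ρ²=61; F_rep = 36·(-3,-5)/34² = (-0.0934,-0.1557)
F = F_att + ΣF_rep = (13.0012,10.2171)
p' = p + 1/4·F = (-6.7497,-4.4457)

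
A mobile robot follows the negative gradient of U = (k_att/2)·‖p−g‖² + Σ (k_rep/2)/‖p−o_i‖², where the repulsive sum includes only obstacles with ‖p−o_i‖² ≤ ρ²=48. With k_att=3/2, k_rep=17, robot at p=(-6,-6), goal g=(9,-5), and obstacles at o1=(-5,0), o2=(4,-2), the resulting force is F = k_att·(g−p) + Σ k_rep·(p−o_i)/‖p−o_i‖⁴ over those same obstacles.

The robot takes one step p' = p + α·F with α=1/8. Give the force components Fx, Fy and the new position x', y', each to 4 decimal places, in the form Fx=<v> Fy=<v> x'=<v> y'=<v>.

F_att = 3/2·(g−p) = 3/2·(15,1) = (22.5000,1.5000)
o1: d²=37 ≤ ρ²=48; F_rep = 17·(-1,-6)/37² = (-0.0124,-0.0745)
o2: d²=116 > ρ²=48 → inactive
F = F_att + ΣF_rep = (22.4876,1.4255)
p' = p + 1/8·F = (-3.1891,-5.8218)

Fx=22.4876 Fy=1.4255 x'=-3.1891 y'=-5.8218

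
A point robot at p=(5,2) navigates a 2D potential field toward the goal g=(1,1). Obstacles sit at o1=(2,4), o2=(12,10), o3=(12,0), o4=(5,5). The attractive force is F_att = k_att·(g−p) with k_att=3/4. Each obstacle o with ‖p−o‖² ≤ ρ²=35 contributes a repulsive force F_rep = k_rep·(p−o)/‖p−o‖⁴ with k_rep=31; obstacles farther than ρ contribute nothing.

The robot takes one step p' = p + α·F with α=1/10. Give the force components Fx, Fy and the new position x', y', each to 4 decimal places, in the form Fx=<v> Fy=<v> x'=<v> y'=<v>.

Fx=-2.4497 Fy=-2.2650 x'=4.7550 y'=1.7735

F_att = 3/4·(g−p) = 3/4·(-4,-1) = (-3.0000,-0.7500)
o1: d²=13 ≤ ρ²=35; F_rep = 31·(3,-2)/13² = (0.5503,-0.3669)
o2: d²=113 > ρ²=35 → inactive
o3: d²=53 > ρ²=35 → inactive
o4: d²=9 ≤ ρ²=35; F_rep = 31·(0,-3)/9² = (0.0000,-1.1481)
F = F_att + ΣF_rep = (-2.4497,-2.2650)
p' = p + 1/10·F = (4.7550,1.7735)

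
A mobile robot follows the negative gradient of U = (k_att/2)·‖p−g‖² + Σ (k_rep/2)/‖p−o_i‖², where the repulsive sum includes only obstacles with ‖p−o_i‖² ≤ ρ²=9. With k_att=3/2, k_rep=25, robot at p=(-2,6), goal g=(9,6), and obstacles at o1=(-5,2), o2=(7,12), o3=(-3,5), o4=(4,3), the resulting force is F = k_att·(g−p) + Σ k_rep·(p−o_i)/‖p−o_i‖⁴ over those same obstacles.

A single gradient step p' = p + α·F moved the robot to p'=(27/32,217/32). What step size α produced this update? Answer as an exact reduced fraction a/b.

F_att = 3/2·(g−p) = 3/2·(11,0) = (16.5000,0.0000)
o1: d²=25 > ρ²=9 → inactive
o2: d²=117 > ρ²=9 → inactive
o3: d²=2 ≤ ρ²=9; F_rep = 25·(1,1)/2² = (6.2500,6.2500)
o4: d²=45 > ρ²=9 → inactive
F = F_att + ΣF_rep = (22.7500,6.2500)
Δp = p'−p = (2.8438,0.7812); α = Δx/Fx = (91/32) / (91/4) = 1/8
check: Δy/Fy = (25/32) / (25/4) = 1/8 ✓

α = 1/8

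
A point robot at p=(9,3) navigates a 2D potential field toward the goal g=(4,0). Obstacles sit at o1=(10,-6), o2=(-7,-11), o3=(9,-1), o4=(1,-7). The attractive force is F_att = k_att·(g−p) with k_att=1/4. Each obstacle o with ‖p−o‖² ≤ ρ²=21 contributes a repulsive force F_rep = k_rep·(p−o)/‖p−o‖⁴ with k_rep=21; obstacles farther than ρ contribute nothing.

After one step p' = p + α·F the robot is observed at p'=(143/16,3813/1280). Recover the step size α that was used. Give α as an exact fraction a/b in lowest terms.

α = 1/20

F_att = 1/4·(g−p) = 1/4·(-5,-3) = (-1.2500,-0.7500)
o1: d²=82 > ρ²=21 → inactive
o2: d²=452 > ρ²=21 → inactive
o3: d²=16 ≤ ρ²=21; F_rep = 21·(0,4)/16² = (0.0000,0.3281)
o4: d²=164 > ρ²=21 → inactive
F = F_att + ΣF_rep = (-1.2500,-0.4219)
Δp = p'−p = (-0.0625,-0.0211); α = Δx/Fx = (-1/16) / (-5/4) = 1/20
check: Δy/Fy = (-27/1280) / (-27/64) = 1/20 ✓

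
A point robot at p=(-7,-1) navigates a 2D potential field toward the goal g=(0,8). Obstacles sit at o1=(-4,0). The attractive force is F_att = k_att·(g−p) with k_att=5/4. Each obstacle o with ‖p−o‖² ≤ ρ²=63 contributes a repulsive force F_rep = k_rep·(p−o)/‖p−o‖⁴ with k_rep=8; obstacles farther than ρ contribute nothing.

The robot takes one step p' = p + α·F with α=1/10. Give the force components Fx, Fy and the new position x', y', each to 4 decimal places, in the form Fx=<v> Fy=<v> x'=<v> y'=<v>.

F_att = 5/4·(g−p) = 5/4·(7,9) = (8.7500,11.2500)
o1: d²=10 ≤ ρ²=63; F_rep = 8·(-3,-1)/10² = (-0.2400,-0.0800)
F = F_att + ΣF_rep = (8.5100,11.1700)
p' = p + 1/10·F = (-6.1490,0.1170)

Fx=8.5100 Fy=11.1700 x'=-6.1490 y'=0.1170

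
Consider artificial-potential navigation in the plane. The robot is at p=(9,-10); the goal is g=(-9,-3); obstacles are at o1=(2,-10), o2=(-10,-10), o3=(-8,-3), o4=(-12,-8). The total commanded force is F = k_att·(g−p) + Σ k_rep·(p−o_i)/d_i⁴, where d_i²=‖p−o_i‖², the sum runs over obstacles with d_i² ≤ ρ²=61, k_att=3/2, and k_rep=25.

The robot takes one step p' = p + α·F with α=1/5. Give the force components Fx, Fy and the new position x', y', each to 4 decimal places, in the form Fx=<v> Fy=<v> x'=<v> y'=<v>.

F_att = 3/2·(g−p) = 3/2·(-18,7) = (-27.0000,10.5000)
o1: d²=49 ≤ ρ²=61; F_rep = 25·(7,0)/49² = (0.0729,0.0000)
o2: d²=361 > ρ²=61 → inactive
o3: d²=338 > ρ²=61 → inactive
o4: d²=445 > ρ²=61 → inactive
F = F_att + ΣF_rep = (-26.9271,10.5000)
p' = p + 1/5·F = (3.6146,-7.9000)

Fx=-26.9271 Fy=10.5000 x'=3.6146 y'=-7.9000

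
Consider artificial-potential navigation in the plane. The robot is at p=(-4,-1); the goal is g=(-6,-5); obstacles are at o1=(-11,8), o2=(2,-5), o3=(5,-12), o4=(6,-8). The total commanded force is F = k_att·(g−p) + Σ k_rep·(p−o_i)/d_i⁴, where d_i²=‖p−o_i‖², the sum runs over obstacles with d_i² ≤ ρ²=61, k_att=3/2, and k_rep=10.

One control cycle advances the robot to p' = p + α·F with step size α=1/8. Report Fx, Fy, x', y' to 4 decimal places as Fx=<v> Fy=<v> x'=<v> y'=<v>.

F_att = 3/2·(g−p) = 3/2·(-2,-4) = (-3.0000,-6.0000)
o1: d²=130 > ρ²=61 → inactive
o2: d²=52 ≤ ρ²=61; F_rep = 10·(-6,4)/52² = (-0.0222,0.0148)
o3: d²=202 > ρ²=61 → inactive
o4: d²=149 > ρ²=61 → inactive
F = F_att + ΣF_rep = (-3.0222,-5.9852)
p' = p + 1/8·F = (-4.3778,-1.7482)

Fx=-3.0222 Fy=-5.9852 x'=-4.3778 y'=-1.7482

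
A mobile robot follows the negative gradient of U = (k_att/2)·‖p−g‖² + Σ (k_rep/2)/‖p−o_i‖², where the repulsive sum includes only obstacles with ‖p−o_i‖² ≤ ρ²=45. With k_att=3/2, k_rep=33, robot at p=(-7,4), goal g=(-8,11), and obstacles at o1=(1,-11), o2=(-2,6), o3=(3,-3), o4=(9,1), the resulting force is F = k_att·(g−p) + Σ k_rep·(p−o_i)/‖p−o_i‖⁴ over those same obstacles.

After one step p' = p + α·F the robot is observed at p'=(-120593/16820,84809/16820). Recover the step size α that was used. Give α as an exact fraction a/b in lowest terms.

α = 1/10

F_att = 3/2·(g−p) = 3/2·(-1,7) = (-1.5000,10.5000)
o1: d²=289 > ρ²=45 → inactive
o2: d²=29 ≤ ρ²=45; F_rep = 33·(-5,-2)/29² = (-0.1962,-0.0785)
o3: d²=149 > ρ²=45 → inactive
o4: d²=265 > ρ²=45 → inactive
F = F_att + ΣF_rep = (-1.6962,10.4215)
Δp = p'−p = (-0.1696,1.0422); α = Δx/Fx = (-2853/16820) / (-2853/1682) = 1/10
check: Δy/Fy = (17529/16820) / (17529/1682) = 1/10 ✓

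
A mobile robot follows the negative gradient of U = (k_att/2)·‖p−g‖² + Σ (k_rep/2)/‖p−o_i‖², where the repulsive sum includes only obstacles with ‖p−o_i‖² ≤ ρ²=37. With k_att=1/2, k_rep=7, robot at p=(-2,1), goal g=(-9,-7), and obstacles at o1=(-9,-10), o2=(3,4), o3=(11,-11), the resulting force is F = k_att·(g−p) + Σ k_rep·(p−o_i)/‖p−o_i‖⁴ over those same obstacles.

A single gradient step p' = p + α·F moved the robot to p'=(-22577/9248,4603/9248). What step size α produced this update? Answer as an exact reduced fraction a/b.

α = 1/8

F_att = 1/2·(g−p) = 1/2·(-7,-8) = (-3.5000,-4.0000)
o1: d²=170 > ρ²=37 → inactive
o2: d²=34 ≤ ρ²=37; F_rep = 7·(-5,-3)/34² = (-0.0303,-0.0182)
o3: d²=313 > ρ²=37 → inactive
F = F_att + ΣF_rep = (-3.5303,-4.0182)
Δp = p'−p = (-0.4413,-0.5023); α = Δx/Fx = (-4081/9248) / (-4081/1156) = 1/8
check: Δy/Fy = (-4645/9248) / (-4645/1156) = 1/8 ✓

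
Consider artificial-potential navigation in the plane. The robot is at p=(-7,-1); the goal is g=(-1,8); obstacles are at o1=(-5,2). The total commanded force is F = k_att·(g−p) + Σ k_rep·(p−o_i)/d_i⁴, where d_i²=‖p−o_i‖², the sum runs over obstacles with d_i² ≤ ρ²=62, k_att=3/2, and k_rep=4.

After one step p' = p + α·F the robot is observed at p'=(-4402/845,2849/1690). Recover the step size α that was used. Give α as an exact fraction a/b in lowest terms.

F_att = 3/2·(g−p) = 3/2·(6,9) = (9.0000,13.5000)
o1: d²=13 ≤ ρ²=62; F_rep = 4·(-2,-3)/13² = (-0.0473,-0.0710)
F = F_att + ΣF_rep = (8.9527,13.4290)
Δp = p'−p = (1.7905,2.6858); α = Δx/Fx = (1513/845) / (1513/169) = 1/5
check: Δy/Fy = (4539/1690) / (4539/338) = 1/5 ✓

α = 1/5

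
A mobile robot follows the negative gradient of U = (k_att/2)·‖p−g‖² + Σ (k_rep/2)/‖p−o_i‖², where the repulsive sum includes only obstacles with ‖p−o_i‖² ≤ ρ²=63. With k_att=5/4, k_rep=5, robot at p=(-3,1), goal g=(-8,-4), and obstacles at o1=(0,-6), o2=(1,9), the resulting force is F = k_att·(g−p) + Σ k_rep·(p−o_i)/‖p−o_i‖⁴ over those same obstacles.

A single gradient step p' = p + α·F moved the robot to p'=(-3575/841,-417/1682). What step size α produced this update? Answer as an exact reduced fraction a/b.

F_att = 5/4·(g−p) = 5/4·(-5,-5) = (-6.2500,-6.2500)
o1: d²=58 ≤ ρ²=63; F_rep = 5·(-3,7)/58² = (-0.0045,0.0104)
o2: d²=80 > ρ²=63 → inactive
F = F_att + ΣF_rep = (-6.2545,-6.2396)
Δp = p'−p = (-1.2509,-1.2479); α = Δx/Fx = (-1052/841) / (-5260/841) = 1/5
check: Δy/Fy = (-2099/1682) / (-10495/1682) = 1/5 ✓

α = 1/5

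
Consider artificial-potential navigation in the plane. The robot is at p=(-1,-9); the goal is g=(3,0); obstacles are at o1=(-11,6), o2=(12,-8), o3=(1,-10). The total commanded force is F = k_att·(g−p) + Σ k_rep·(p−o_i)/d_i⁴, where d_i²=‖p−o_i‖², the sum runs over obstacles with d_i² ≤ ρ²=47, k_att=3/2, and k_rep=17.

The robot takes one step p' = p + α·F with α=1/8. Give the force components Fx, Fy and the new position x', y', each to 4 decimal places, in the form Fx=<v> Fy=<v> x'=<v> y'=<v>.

Fx=4.6400 Fy=14.1800 x'=-0.4200 y'=-7.2275

F_att = 3/2·(g−p) = 3/2·(4,9) = (6.0000,13.5000)
o1: d²=325 > ρ²=47 → inactive
o2: d²=170 > ρ²=47 → inactive
o3: d²=5 ≤ ρ²=47; F_rep = 17·(-2,1)/5² = (-1.3600,0.6800)
F = F_att + ΣF_rep = (4.6400,14.1800)
p' = p + 1/8·F = (-0.4200,-7.2275)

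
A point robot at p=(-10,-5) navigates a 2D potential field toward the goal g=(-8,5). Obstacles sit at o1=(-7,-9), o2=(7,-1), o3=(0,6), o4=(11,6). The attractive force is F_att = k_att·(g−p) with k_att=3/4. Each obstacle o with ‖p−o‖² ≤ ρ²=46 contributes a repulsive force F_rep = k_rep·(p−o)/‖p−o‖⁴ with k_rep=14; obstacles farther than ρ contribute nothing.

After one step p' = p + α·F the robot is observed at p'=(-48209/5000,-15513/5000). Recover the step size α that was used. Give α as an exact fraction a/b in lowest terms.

α = 1/4

F_att = 3/4·(g−p) = 3/4·(2,10) = (1.5000,7.5000)
o1: d²=25 ≤ ρ²=46; F_rep = 14·(-3,4)/25² = (-0.0672,0.0896)
o2: d²=305 > ρ²=46 → inactive
o3: d²=221 > ρ²=46 → inactive
o4: d²=562 > ρ²=46 → inactive
F = F_att + ΣF_rep = (1.4328,7.5896)
Δp = p'−p = (0.3582,1.8974); α = Δx/Fx = (1791/5000) / (1791/1250) = 1/4
check: Δy/Fy = (9487/5000) / (9487/1250) = 1/4 ✓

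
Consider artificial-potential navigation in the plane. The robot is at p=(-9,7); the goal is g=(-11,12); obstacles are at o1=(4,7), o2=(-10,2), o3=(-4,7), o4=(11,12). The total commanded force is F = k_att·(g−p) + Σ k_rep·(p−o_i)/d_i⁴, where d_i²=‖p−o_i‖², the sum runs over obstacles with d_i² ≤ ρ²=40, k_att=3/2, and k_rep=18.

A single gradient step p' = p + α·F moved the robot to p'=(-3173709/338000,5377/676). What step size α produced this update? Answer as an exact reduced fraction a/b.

α = 1/8

F_att = 3/2·(g−p) = 3/2·(-2,5) = (-3.0000,7.5000)
o1: d²=169 > ρ²=40 → inactive
o2: d²=26 ≤ ρ²=40; F_rep = 18·(1,5)/26² = (0.0266,0.1331)
o3: d²=25 ≤ ρ²=40; F_rep = 18·(-5,0)/25² = (-0.1440,0.0000)
o4: d²=425 > ρ²=40 → inactive
F = F_att + ΣF_rep = (-3.1174,7.6331)
Δp = p'−p = (-0.3897,0.9541); α = Δx/Fx = (-131709/338000) / (-131709/42250) = 1/8
check: Δy/Fy = (645/676) / (1290/169) = 1/8 ✓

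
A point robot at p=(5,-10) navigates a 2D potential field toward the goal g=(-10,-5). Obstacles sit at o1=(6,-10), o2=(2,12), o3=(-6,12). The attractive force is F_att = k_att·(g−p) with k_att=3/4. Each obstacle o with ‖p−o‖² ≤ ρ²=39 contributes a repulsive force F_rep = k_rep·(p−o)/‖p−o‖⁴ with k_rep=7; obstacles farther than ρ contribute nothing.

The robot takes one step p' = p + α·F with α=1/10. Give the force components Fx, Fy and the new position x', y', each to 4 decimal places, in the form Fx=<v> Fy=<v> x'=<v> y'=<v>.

F_att = 3/4·(g−p) = 3/4·(-15,5) = (-11.2500,3.7500)
o1: d²=1 ≤ ρ²=39; F_rep = 7·(-1,0)/1² = (-7.0000,0.0000)
o2: d²=493 > ρ²=39 → inactive
o3: d²=605 > ρ²=39 → inactive
F = F_att + ΣF_rep = (-18.2500,3.7500)
p' = p + 1/10·F = (3.1750,-9.6250)

Fx=-18.2500 Fy=3.7500 x'=3.1750 y'=-9.6250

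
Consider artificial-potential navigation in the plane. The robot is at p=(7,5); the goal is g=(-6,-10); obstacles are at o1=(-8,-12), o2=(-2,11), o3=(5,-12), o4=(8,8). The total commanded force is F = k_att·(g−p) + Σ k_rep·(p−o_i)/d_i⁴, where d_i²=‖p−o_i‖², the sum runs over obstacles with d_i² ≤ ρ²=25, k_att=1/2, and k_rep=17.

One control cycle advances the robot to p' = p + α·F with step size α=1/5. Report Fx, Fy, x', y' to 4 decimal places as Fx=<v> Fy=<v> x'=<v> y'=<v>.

Fx=-6.6700 Fy=-8.0100 x'=5.6660 y'=3.3980

F_att = 1/2·(g−p) = 1/2·(-13,-15) = (-6.5000,-7.5000)
o1: d²=514 > ρ²=25 → inactive
o2: d²=117 > ρ²=25 → inactive
o3: d²=293 > ρ²=25 → inactive
o4: d²=10 ≤ ρ²=25; F_rep = 17·(-1,-3)/10² = (-0.1700,-0.5100)
F = F_att + ΣF_rep = (-6.6700,-8.0100)
p' = p + 1/5·F = (5.6660,3.3980)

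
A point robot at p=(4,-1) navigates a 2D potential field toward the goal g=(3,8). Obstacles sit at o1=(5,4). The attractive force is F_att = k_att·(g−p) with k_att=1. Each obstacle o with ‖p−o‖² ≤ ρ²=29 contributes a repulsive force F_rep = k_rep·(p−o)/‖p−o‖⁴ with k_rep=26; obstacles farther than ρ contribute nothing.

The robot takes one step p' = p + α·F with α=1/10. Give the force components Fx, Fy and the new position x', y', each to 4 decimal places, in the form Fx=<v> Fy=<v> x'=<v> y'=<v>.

F_att = 1·(g−p) = 1·(-1,9) = (-1.0000,9.0000)
o1: d²=26 ≤ ρ²=29; F_rep = 26·(-1,-5)/26² = (-0.0385,-0.1923)
F = F_att + ΣF_rep = (-1.0385,8.8077)
p' = p + 1/10·F = (3.8962,-0.1192)

Fx=-1.0385 Fy=8.8077 x'=3.8962 y'=-0.1192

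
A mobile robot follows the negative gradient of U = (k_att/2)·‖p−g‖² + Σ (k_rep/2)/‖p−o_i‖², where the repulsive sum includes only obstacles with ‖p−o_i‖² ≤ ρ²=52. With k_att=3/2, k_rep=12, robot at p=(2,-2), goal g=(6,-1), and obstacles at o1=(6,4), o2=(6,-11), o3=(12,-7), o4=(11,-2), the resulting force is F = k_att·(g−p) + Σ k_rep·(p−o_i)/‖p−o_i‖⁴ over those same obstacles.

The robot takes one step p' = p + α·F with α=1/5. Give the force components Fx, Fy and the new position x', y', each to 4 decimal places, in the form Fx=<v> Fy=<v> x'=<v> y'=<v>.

F_att = 3/2·(g−p) = 3/2·(4,1) = (6.0000,1.5000)
o1: d²=52 ≤ ρ²=52; F_rep = 12·(-4,-6)/52² = (-0.0178,-0.0266)
o2: d²=97 > ρ²=52 → inactive
o3: d²=125 > ρ²=52 → inactive
o4: d²=81 > ρ²=52 → inactive
F = F_att + ΣF_rep = (5.9822,1.4734)
p' = p + 1/5·F = (3.1964,-1.7053)

Fx=5.9822 Fy=1.4734 x'=3.1964 y'=-1.7053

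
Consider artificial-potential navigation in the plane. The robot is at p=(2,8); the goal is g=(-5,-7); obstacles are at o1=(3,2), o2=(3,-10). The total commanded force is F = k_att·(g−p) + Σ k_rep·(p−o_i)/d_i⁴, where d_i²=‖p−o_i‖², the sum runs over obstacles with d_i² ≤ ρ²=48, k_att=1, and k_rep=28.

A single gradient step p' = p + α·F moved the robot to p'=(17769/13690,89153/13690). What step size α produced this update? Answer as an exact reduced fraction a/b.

F_att = 1·(g−p) = 1·(-7,-15) = (-7.0000,-15.0000)
o1: d²=37 ≤ ρ²=48; F_rep = 28·(-1,6)/37² = (-0.0205,0.1227)
o2: d²=325 > ρ²=48 → inactive
F = F_att + ΣF_rep = (-7.0205,-14.8773)
Δp = p'−p = (-0.7020,-1.4877); α = Δx/Fx = (-9611/13690) / (-9611/1369) = 1/10
check: Δy/Fy = (-20367/13690) / (-20367/1369) = 1/10 ✓

α = 1/10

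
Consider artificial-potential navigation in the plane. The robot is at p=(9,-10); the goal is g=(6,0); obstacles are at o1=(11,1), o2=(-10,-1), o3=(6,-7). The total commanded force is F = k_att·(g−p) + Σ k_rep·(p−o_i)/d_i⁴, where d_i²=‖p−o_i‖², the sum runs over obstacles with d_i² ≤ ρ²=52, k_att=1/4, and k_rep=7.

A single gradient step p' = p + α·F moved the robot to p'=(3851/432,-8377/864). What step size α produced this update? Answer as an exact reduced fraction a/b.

F_att = 1/4·(g−p) = 1/4·(-3,10) = (-0.7500,2.5000)
o1: d²=125 > ρ²=52 → inactive
o2: d²=442 > ρ²=52 → inactive
o3: d²=18 ≤ ρ²=52; F_rep = 7·(3,-3)/18² = (0.0648,-0.0648)
F = F_att + ΣF_rep = (-0.6852,2.4352)
Δp = p'−p = (-0.0856,0.3044); α = Δx/Fx = (-37/432) / (-37/54) = 1/8
check: Δy/Fy = (263/864) / (263/108) = 1/8 ✓

α = 1/8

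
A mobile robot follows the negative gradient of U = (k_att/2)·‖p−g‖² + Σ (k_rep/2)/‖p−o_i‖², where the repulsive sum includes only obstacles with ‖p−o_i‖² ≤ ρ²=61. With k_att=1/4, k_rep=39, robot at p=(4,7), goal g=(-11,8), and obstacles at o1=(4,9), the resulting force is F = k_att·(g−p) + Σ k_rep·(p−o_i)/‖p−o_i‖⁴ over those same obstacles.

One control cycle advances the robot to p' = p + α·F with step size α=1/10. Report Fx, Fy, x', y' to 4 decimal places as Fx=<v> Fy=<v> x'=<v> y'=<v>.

Fx=-3.7500 Fy=-4.6250 x'=3.6250 y'=6.5375

F_att = 1/4·(g−p) = 1/4·(-15,1) = (-3.7500,0.2500)
o1: d²=4 ≤ ρ²=61; F_rep = 39·(0,-2)/4² = (0.0000,-4.8750)
F = F_att + ΣF_rep = (-3.7500,-4.6250)
p' = p + 1/10·F = (3.6250,6.5375)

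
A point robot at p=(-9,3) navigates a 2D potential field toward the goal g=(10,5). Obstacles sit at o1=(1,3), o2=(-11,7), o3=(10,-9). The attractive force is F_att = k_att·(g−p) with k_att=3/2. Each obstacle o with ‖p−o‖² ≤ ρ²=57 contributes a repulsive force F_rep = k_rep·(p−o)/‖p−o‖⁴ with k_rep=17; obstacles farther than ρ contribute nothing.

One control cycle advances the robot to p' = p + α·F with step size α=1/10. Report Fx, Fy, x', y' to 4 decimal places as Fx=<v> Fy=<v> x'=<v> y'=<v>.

Fx=28.5850 Fy=2.8300 x'=-6.1415 y'=3.2830

F_att = 3/2·(g−p) = 3/2·(19,2) = (28.5000,3.0000)
o1: d²=100 > ρ²=57 → inactive
o2: d²=20 ≤ ρ²=57; F_rep = 17·(2,-4)/20² = (0.0850,-0.1700)
o3: d²=505 > ρ²=57 → inactive
F = F_att + ΣF_rep = (28.5850,2.8300)
p' = p + 1/10·F = (-6.1415,3.2830)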